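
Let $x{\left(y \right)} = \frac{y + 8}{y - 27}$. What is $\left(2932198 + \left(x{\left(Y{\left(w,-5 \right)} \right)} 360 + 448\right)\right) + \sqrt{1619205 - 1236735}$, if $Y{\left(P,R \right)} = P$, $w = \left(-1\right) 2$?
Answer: $\frac{85044574}{29} + \sqrt{382470} \approx 2.9332 \cdot 10^{6}$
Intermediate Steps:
$w = -2$
$x{\left(y \right)} = \frac{8 + y}{-27 + y}$
$\left(2932198 + \left(x{\left(Y{\left(w,-5 \right)} \right)} 360 + 448\right)\right) + \sqrt{1619205 - 1236735} = \left(2932198 + \left(\frac{8 - 2}{-27 - 2} \cdot 360 + 448\right)\right) + \sqrt{1619205 - 1236735} = \left(2932198 + \left(\frac{1}{-29} \cdot 6 \cdot 360 + 448\right)\right) + \sqrt{382470} = \left(2932198 + \left(\left(- \frac{1}{29}\right) 6 \cdot 360 + 448\right)\right) + \sqrt{382470} = \left(2932198 + \left(\left(- \frac{6}{29}\right) 360 + 448\right)\right) + \sqrt{382470} = \left(2932198 + \left(- \frac{2160}{29} + 448\right)\right) + \sqrt{382470} = \left(2932198 + \frac{10832}{29}\right) + \sqrt{382470} = \frac{85044574}{29} + \sqrt{382470}$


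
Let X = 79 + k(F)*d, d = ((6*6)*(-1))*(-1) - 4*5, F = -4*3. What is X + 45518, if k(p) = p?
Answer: 45405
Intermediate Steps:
F = -12
d = 16 (d = (36*(-1))*(-1) - 20 = -36*(-1) - 20 = 36 - 20 = 16)
X = -113 (X = 79 - 12*16 = 79 - 192 = -113)
X + 45518 = -113 + 45518 = 45405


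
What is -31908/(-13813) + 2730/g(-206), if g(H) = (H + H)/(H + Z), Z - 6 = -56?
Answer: 2416693884/1422739 ≈ 1698.6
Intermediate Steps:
Z = -50 (Z = 6 - 56 = -50)
g(H) = 2*H/(-50 + H) (g(H) = (H + H)/(H - 50) = (2*H)/(-50 + H) = 2*H/(-50 + H))
-31908/(-13813) + 2730/g(-206) = -31908/(-13813) + 2730/((2*(-206)/(-50 - 206))) = -31908*(-1/13813) + 2730/((2*(-206)/(-256))) = 31908/13813 + 2730/((2*(-206)*(-1/256))) = 31908/13813 + 2730/(103/64) = 31908/13813 + 2730*(64/103) = 31908/13813 + 174720/103 = 2416693884/1422739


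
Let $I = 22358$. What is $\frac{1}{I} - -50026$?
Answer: $\frac{1118481309}{22358} \approx 50026.0$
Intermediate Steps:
$\frac{1}{I} - -50026 = \frac{1}{22358} - -50026 = \frac{1}{22358} + 50026 = \frac{1118481309}{22358}$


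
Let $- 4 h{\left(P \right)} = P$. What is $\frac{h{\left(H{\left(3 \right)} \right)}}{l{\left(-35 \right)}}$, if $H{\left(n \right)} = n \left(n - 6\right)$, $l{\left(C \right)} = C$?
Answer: $- \frac{9}{140} \approx -0.064286$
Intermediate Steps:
$H{\left(n \right)} = n \left(-6 + n\right)$
$h{\left(P \right)} = - \frac{P}{4}$
$\frac{h{\left(H{\left(3 \right)} \right)}}{l{\left(-35 \right)}} = \frac{\left(- \frac{1}{4}\right) 3 \left(-6 + 3\right)}{-35} = - \frac{3 \left(-3\right)}{4} \left(- \frac{1}{35}\right) = \left(- \frac{1}{4}\right) \left(-9\right) \left(- \frac{1}{35}\right) = \frac{9}{4} \left(- \frac{1}{35}\right) = - \frac{9}{140}$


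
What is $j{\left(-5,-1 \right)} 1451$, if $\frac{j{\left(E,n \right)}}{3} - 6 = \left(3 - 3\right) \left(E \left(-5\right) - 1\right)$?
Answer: $26118$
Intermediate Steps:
$j{\left(E,n \right)} = 18$ ($j{\left(E,n \right)} = 18 + 3 \left(3 - 3\right) \left(E \left(-5\right) - 1\right) = 18 + 3 \cdot 0 \left(- 5 E - 1\right) = 18 + 3 \cdot 0 \left(-1 - 5 E\right) = 18 + 3 \cdot 0 = 18 + 0 = 18$)
$j{\left(-5,-1 \right)} 1451 = 18 \cdot 1451 = 26118$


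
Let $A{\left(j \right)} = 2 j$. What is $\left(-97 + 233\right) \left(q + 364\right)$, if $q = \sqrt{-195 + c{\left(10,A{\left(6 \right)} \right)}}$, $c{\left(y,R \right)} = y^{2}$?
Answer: $49504 + 136 i \sqrt{95} \approx 49504.0 + 1325.6 i$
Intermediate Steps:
$q = i \sqrt{95}$ ($q = \sqrt{-195 + 10^{2}} = \sqrt{-195 + 100} = \sqrt{-95} = i \sqrt{95} \approx 9.7468 i$)
$\left(-97 + 233\right) \left(q + 364\right) = \left(-97 + 233\right) \left(i \sqrt{95} + 364\right) = 136 \left(364 + i \sqrt{95}\right) = 49504 + 136 i \sqrt{95}$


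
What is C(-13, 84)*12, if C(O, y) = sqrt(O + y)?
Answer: 12*sqrt(71) ≈ 101.11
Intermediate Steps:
C(-13, 84)*12 = sqrt(-13 + 84)*12 = sqrt(71)*12 = 12*sqrt(71)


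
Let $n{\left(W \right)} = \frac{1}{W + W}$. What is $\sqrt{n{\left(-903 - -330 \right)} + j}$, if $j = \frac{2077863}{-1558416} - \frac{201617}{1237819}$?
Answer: $\frac{i \sqrt{12701942958676388121116620527}}{92111513632116} \approx 1.2235 i$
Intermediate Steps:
$n{\left(W \right)} = \frac{1}{2 W}$
$j = - \frac{962073819823}{643012311568}$ ($j = 2077863 \left(- \frac{1}{1558416}\right) - \frac{201617}{1237819} = - \frac{692621}{519472} - \frac{201617}{1237819} = - \frac{962073819823}{643012311568} \approx -1.4962$)
$\sqrt{n{\left(-903 - -330 \right)} + j} = \sqrt{\frac{1}{2 \left(-903 - -330\right)} - \frac{962073819823}{643012311568}} = \sqrt{\frac{1}{2 \left(-903 + 330\right)} - \frac{962073819823}{643012311568}} = \sqrt{\frac{1}{2 \left(-573\right)} - \frac{962073819823}{643012311568}} = \sqrt{\frac{1}{2} \left(- \frac{1}{573}\right) - \frac{962073819823}{643012311568}} = \sqrt{- \frac{1}{1146} - \frac{962073819823}{643012311568}} = \sqrt{- \frac{551589804914363}{368446054528464}} = \frac{i \sqrt{12701942958676388121116620527}}{92111513632116}$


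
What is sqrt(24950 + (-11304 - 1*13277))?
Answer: 3*sqrt(41) ≈ 19.209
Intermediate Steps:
sqrt(24950 + (-11304 - 1*13277)) = sqrt(24950 + (-11304 - 13277)) = sqrt(24950 - 24581) = sqrt(369) = 3*sqrt(41)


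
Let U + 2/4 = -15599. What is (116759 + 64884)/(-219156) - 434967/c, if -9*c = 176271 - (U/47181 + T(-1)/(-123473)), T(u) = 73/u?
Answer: 1374690645623876427721/64299285054078116676 ≈ 21.380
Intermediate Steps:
U = -31199/2 (U = -½ - 15599 = -31199/2 ≈ -15600.)
c = -2053765333271947/104860433034 (c = -(176271 - (-31199/2/47181 + (73/(-1))/(-123473)))/9 = -(176271 - (-31199/2*1/47181 + (73*(-1))*(-1/123473)))/9 = -(176271 - (-31199/94362 - 73*(-1/123473)))/9 = -(176271 - (-31199/94362 + 73/123473))/9 = -(176271 - 1*(-3845345701/11651159226))/9 = -(176271 + 3845345701/11651159226)/9 = -⅑*2053765333271947/11651159226 = -2053765333271947/104860433034 ≈ -19586.)
(116759 + 64884)/(-219156) - 434967/c = (116759 + 64884)/(-219156) - 434967/(-2053765333271947/104860433034) = 181643*(-1/219156) - 434967*(-104860433034/2053765333271947) = -25949/31308 + 45610827975499878/2053765333271947 = 1374690645623876427721/64299285054078116676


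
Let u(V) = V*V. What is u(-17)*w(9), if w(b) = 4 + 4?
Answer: 2312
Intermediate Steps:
u(V) = V²
w(b) = 8
u(-17)*w(9) = (-17)²*8 = 289*8 = 2312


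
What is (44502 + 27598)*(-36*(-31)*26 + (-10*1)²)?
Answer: 2099263600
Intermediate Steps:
(44502 + 27598)*(-36*(-31)*26 + (-10*1)²) = 72100*(1116*26 + (-10)²) = 72100*(29016 + 100) = 72100*29116 = 2099263600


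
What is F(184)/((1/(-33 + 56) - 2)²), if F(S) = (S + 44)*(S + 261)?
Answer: 3578156/135 ≈ 26505.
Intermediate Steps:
F(S) = (44 + S)*(261 + S)
F(184)/((1/(-33 + 56) - 2)²) = (11484 + 184² + 305*184)/((1/(-33 + 56) - 2)²) = (11484 + 33856 + 56120)/((1/23 - 2)²) = 101460/((1/23 - 2)²) = 101460/((-45/23)²) = 101460/(2025/529) = 101460*(529/2025) = 3578156/135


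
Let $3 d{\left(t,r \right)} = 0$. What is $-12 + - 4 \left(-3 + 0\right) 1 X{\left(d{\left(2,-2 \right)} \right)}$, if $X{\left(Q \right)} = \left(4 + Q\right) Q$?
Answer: $-12$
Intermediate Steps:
$d{\left(t,r \right)} = 0$ ($d{\left(t,r \right)} = \frac{1}{3} \cdot 0 = 0$)
$X{\left(Q \right)} = Q \left(4 + Q\right)$
$-12 + - 4 \left(-3 + 0\right) 1 X{\left(d{\left(2,-2 \right)} \right)} = -12 + - 4 \left(-3 + 0\right) 1 \cdot 0 \left(4 + 0\right) = -12 + - 4 \left(\left(-3\right) 1\right) 0 \cdot 4 = -12 + \left(-4\right) \left(-3\right) 0 = -12 + 12 \cdot 0 = -12 + 0 = -12$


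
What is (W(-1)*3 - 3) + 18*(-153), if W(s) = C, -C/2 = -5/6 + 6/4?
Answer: -2761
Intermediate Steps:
C = -4/3 (C = -2*(-5/6 + 6/4) = -2*(-5*1/6 + 6*(1/4)) = -2*(-5/6 + 3/2) = -2*2/3 = -4/3 ≈ -1.3333)
W(s) = -4/3
(W(-1)*3 - 3) + 18*(-153) = (-4/3*3 - 3) + 18*(-153) = (-4 - 3) - 2754 = -7 - 2754 = -2761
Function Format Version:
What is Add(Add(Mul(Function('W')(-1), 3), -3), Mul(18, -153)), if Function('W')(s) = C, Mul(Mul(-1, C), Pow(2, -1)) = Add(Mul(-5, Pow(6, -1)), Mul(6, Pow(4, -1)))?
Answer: -2761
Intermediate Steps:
C = Rational(-4, 3) (C = Mul(-2, Add(Mul(-5, Pow(6, -1)), Mul(6, Pow(4, -1)))) = Mul(-2, Add(Mul(-5, Rational(1, 6)), Mul(6, Rational(1, 4)))) = Mul(-2, Add(Rational(-5, 6), Rational(3, 2))) = Mul(-2, Rational(2, 3)) = Rational(-4, 3) ≈ -1.3333)
Function('W')(s) = Rational(-4, 3)
Add(Add(Mul(Function('W')(-1), 3), -3), Mul(18, -153)) = Add(Add(Mul(Rational(-4, 3), 3), -3), Mul(18, -153)) = Add(Add(-4, -3), -2754) = Add(-7, -2754) = -2761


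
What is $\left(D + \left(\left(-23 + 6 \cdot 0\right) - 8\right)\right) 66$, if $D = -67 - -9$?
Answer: $-5874$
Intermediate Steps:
$D = -58$ ($D = -67 + 9 = -58$)
$\left(D + \left(\left(-23 + 6 \cdot 0\right) - 8\right)\right) 66 = \left(-58 + \left(\left(-23 + 6 \cdot 0\right) - 8\right)\right) 66 = \left(-58 + \left(\left(-23 + 0\right) - 8\right)\right) 66 = \left(-58 - 31\right) 66 = \left(-89\right) 66 = -5874$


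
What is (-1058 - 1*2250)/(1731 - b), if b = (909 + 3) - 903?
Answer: -1654/861 ≈ -1.9210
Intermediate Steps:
b = 9 (b = 912 - 903 = 9)
(-1058 - 1*2250)/(1731 - b) = (-1058 - 1*2250)/(1731 - 1*9) = (-1058 - 2250)/(1731 - 9) = -3308/1722 = -3308*1/1722 = -1654/861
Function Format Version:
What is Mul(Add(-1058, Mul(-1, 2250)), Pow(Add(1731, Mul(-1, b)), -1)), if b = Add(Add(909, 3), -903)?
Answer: Rational(-1654, 861) ≈ -1.9210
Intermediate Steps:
b = 9 (b = Add(912, -903) = 9)
Mul(Add(-1058, Mul(-1, 2250)), Pow(Add(1731, Mul(-1, b)), -1)) = Mul(Add(-1058, Mul(-1, 2250)), Pow(Add(1731, Mul(-1, 9)), -1)) = Mul(Add(-1058, -2250), Pow(Add(1731, -9), -1)) = Mul(-3308, Pow(1722, -1)) = Mul(-3308, Rational(1, 1722)) = Rational(-1654, 861)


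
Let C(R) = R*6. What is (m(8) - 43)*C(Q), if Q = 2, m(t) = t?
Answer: -420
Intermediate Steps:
C(R) = 6*R
(m(8) - 43)*C(Q) = (8 - 43)*(6*2) = -35*12 = -420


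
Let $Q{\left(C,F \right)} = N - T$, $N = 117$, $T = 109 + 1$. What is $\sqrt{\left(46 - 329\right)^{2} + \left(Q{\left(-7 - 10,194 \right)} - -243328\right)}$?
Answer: $12 \sqrt{2246} \approx 568.7$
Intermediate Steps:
$T = 110$
$Q{\left(C,F \right)} = 7$ ($Q{\left(C,F \right)} = 117 - 110 = 7$)
$\sqrt{\left(46 - 329\right)^{2} + \left(Q{\left(-7 - 10,194 \right)} - -243328\right)} = \sqrt{\left(46 - 329\right)^{2} + \left(7 - -243328\right)} = \sqrt{\left(-283\right)^{2} + \left(7 + 243328\right)} = \sqrt{80089 + 243335} = \sqrt{323424} = 12 \sqrt{2246}$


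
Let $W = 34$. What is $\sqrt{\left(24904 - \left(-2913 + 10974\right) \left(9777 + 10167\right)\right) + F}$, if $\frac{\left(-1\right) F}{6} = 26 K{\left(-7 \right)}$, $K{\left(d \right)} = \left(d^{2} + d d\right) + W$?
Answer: $4 i \sqrt{10047767} \approx 12679.0 i$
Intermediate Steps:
$K{\left(d \right)} = 34 + 2 d^{2}$ ($K{\left(d \right)} = \left(d^{2} + d d\right) + 34 = \left(d^{2} + d^{2}\right) + 34 = 2 d^{2} + 34 = 34 + 2 d^{2}$)
$F = -20592$ ($F = - 6 \cdot 26 \left(34 + 2 \left(-7\right)^{2}\right) = - 6 \cdot 26 \left(34 + 2 \cdot 49\right) = - 6 \cdot 26 \left(34 + 98\right) = - 6 \cdot 26 \cdot 132 = \left(-6\right) 3432 = -20592$)
$\sqrt{\left(24904 - \left(-2913 + 10974\right) \left(9777 + 10167\right)\right) + F} = \sqrt{\left(24904 - \left(-2913 + 10974\right) \left(9777 + 10167\right)\right) - 20592} = \sqrt{\left(24904 - 8061 \cdot 19944\right) - 20592} = \sqrt{\left(24904 - 160768584\right) - 20592} = \sqrt{-160743680 - 20592} = \sqrt{-160764272} = 4 i \sqrt{10047767}$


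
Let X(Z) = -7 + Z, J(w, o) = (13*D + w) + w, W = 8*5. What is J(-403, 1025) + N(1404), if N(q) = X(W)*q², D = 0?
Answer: 65049322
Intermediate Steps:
W = 40
J(w, o) = 2*w (J(w, o) = (13*0 + w) + w = (0 + w) + w = w + w = 2*w)
N(q) = 33*q² (N(q) = (-7 + 40)*q² = 33*q²)
J(-403, 1025) + N(1404) = 2*(-403) + 33*1404² = -806 + 33*1971216 = -806 + 65050128 = 65049322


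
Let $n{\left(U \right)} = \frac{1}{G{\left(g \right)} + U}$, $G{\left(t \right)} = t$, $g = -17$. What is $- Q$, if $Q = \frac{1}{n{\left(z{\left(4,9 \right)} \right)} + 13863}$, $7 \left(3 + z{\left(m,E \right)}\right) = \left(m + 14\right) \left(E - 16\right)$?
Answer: $- \frac{38}{526793} \approx -7.2135 \cdot 10^{-5}$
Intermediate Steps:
$z{\left(m,E \right)} = -3 + \frac{\left(-16 + E\right) \left(14 + m\right)}{7}$ ($z{\left(m,E \right)} = -3 + \frac{\left(m + 14\right) \left(E - 16\right)}{7} = -3 + \frac{\left(14 + m\right) \left(-16 + E\right)}{7} = -3 + \frac{\left(-16 + E\right) \left(14 + m\right)}{7}$)
$n{\left(U \right)} = \frac{1}{-17 + U}$
$Q = \frac{38}{526793}$ ($Q = \frac{1}{\frac{1}{-17 + \left(-35 + 2 \cdot 9 - \frac{64}{7} + \frac{1}{7} \cdot 9 \cdot 4\right)} + 13863} = \frac{1}{\frac{1}{-17 + \left(-35 + 18 - \frac{64}{7} + \frac{36}{7}\right)} + 13863} = \frac{1}{\frac{1}{-17 - 21} + 13863} = \frac{1}{\frac{1}{-38} + 13863} = \frac{1}{- \frac{1}{38} + 13863} = \frac{1}{\frac{526793}{38}} = \frac{38}{526793} \approx 7.2135 \cdot 10^{-5}$)
$- Q = \left(-1\right) \frac{38}{526793} = - \frac{38}{526793}$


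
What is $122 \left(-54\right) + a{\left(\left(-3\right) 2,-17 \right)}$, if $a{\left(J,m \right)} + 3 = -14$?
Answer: $-6605$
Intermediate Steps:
$a{\left(J,m \right)} = -17$ ($a{\left(J,m \right)} = -3 - 14 = -17$)
$122 \left(-54\right) + a{\left(\left(-3\right) 2,-17 \right)} = 122 \left(-54\right) - 17 = -6588 - 17 = -6605$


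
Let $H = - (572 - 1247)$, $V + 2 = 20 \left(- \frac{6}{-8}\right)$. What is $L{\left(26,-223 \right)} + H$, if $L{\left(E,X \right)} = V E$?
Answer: $1013$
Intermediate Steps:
$V = 13$ ($V = -2 + 20 \left(- \frac{6}{-8}\right) = -2 + 20 \left(\left(-6\right) \left(- \frac{1}{8}\right)\right) = -2 + 20 \cdot \frac{3}{4} = -2 + 15 = 13$)
$H = 675$ ($H = \left(-1\right) \left(-675\right) = 675$)
$L{\left(E,X \right)} = 13 E$
$L{\left(26,-223 \right)} + H = 13 \cdot 26 + 675 = 338 + 675 = 1013$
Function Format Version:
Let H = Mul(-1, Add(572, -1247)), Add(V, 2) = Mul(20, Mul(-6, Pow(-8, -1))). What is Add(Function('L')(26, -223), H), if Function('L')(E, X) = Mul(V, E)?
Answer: 1013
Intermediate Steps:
V = 13 (V = Add(-2, Mul(20, Mul(-6, Pow(-8, -1)))) = Add(-2, Mul(20, Mul(-6, Rational(-1, 8)))) = Add(-2, Mul(20, Rational(3, 4))) = Add(-2, 15) = 13)
H = 675 (H = Mul(-1, -675) = 675)
Function('L')(E, X) = Mul(13, E)
Add(Function('L')(26, -223), H) = Add(Mul(13, 26), 675) = Add(338, 675) = 1013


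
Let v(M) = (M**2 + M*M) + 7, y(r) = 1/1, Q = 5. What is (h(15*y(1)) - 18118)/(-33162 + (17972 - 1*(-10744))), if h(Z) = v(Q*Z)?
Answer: 2287/1482 ≈ 1.5432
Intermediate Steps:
y(r) = 1
v(M) = 7 + 2*M**2 (v(M) = (M**2 + M**2) + 7 = 2*M**2 + 7 = 7 + 2*M**2)
h(Z) = 7 + 50*Z**2 (h(Z) = 7 + 2*(5*Z)**2 = 7 + 2*(25*Z**2) = 7 + 50*Z**2)
(h(15*y(1)) - 18118)/(-33162 + (17972 - 1*(-10744))) = ((7 + 50*(15*1)**2) - 18118)/(-33162 + (17972 - 1*(-10744))) = ((7 + 50*15**2) - 18118)/(-33162 + (17972 + 10744)) = ((7 + 50*225) - 18118)/(-33162 + 28716) = ((7 + 11250) - 18118)/(-4446) = (11257 - 18118)*(-1/4446) = -6861*(-1/4446) = 2287/1482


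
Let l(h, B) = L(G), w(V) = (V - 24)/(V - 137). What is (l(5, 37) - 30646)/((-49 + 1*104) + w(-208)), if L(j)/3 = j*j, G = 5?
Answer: -10546995/19207 ≈ -549.12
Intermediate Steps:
w(V) = (-24 + V)/(-137 + V)
L(j) = 3*j² (L(j) = 3*(j*j) = 3*j²)
l(h, B) = 75 (l(h, B) = 3*5² = 3*25 = 75)
(l(5, 37) - 30646)/((-49 + 1*104) + w(-208)) = (75 - 30646)/((-49 + 1*104) + (-24 - 208)/(-137 - 208)) = -30571/((-49 + 104) - 232/(-345)) = -30571/(55 - 1/345*(-232)) = -30571/(55 + 232/345) = -30571/19207/345 = -30571*345/19207 = -10546995/19207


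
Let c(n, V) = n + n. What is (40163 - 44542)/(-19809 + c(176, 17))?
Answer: 4379/19457 ≈ 0.22506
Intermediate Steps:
c(n, V) = 2*n
(40163 - 44542)/(-19809 + c(176, 17)) = (40163 - 44542)/(-19809 + 2*176) = -4379/(-19809 + 352) = -4379/(-19457) = -4379*(-1/19457) = 4379/19457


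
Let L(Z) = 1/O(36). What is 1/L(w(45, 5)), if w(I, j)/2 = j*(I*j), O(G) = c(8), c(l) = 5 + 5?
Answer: 10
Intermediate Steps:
c(l) = 10
O(G) = 10
w(I, j) = 2*I*j² (w(I, j) = 2*(j*(I*j)) = 2*(I*j²) = 2*I*j²)
L(Z) = ⅒ (L(Z) = 1/10 = ⅒)
1/L(w(45, 5)) = 1/(⅒) = 10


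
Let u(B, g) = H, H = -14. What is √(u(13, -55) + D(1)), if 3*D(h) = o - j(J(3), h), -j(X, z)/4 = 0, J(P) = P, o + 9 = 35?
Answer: 4*I*√3/3 ≈ 2.3094*I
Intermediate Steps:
o = 26 (o = -9 + 35 = 26)
j(X, z) = 0 (j(X, z) = -4*0 = 0)
D(h) = 26/3 (D(h) = (26 - 1*0)/3 = (26 + 0)/3 = (⅓)*26 = 26/3)
u(B, g) = -14
√(u(13, -55) + D(1)) = √(-14 + 26/3) = √(-16/3) = 4*I*√3/3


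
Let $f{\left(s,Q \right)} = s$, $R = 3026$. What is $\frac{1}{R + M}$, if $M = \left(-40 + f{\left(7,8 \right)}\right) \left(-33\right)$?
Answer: $\frac{1}{4115} \approx 0.00024301$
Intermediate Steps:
$M = 1089$ ($M = \left(-40 + 7\right) \left(-33\right) = \left(-33\right) \left(-33\right) = 1089$)
$\frac{1}{R + M} = \frac{1}{3026 + 1089} = \frac{1}{4115}$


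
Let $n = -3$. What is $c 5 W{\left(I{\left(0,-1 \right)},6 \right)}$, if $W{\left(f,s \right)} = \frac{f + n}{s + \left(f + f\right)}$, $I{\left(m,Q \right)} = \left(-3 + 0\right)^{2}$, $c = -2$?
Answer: $- \frac{5}{2} \approx -2.5$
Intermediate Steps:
$I{\left(m,Q \right)} = 9$ ($I{\left(m,Q \right)} = \left(-3\right)^{2} = 9$)
$W{\left(f,s \right)} = \frac{-3 + f}{s + 2 f}$ ($W{\left(f,s \right)} = \frac{f - 3}{s + \left(f + f\right)} = \frac{-3 + f}{s + 2 f}$)
$c 5 W{\left(I{\left(0,-1 \right)},6 \right)} = \left(-2\right) 5 \frac{-3 + 9}{6 + 2 \cdot 9} = - 10 \frac{1}{6 + 18} \cdot 6 = - 10 \cdot \frac{1}{24} \cdot 6 = \left(-10\right) \frac{1}{4} = - \frac{5}{2}$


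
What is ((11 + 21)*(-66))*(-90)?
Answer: 190080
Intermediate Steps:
((11 + 21)*(-66))*(-90) = (32*(-66))*(-90) = -2112*(-90) = 190080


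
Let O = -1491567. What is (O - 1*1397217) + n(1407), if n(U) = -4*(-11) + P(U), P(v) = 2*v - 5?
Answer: -2885931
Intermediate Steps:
P(v) = -5 + 2*v
n(U) = 39 + 2*U (n(U) = -4*(-11) + (-5 + 2*U) = 44 + (-5 + 2*U) = 39 + 2*U)
(O - 1*1397217) + n(1407) = (-1491567 - 1*1397217) + (39 + 2*1407) = (-1491567 - 1397217) + (39 + 2814) = -2888784 + 2853 = -2885931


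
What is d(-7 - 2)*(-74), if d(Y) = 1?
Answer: -74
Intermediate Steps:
d(-7 - 2)*(-74) = 1*(-74) = -74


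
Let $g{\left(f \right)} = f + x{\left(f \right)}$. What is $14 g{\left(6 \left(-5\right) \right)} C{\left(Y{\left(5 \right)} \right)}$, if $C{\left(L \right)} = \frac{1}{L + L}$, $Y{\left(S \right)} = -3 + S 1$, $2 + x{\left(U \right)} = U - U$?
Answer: $-112$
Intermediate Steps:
$x{\left(U \right)} = -2$ ($x{\left(U \right)} = -2 + \left(U - U\right) = -2 + 0 = -2$)
$Y{\left(S \right)} = -3 + S$
$C{\left(L \right)} = \frac{1}{2 L}$
$g{\left(f \right)} = -2 + f$ ($g{\left(f \right)} = f - 2 = -2 + f$)
$14 g{\left(6 \left(-5\right) \right)} C{\left(Y{\left(5 \right)} \right)} = 14 \left(-2 + 6 \left(-5\right)\right) \frac{1}{2 \left(-3 + 5\right)} = 14 \left(-2 - 30\right) \frac{1}{2 \cdot 2} = 14 \left(-32\right) \frac{1}{2} \cdot \frac{1}{2} = \left(-448\right) \frac{1}{4} = -112$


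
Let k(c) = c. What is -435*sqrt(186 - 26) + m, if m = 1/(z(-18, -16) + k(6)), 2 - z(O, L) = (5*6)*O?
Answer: 1/548 - 1740*sqrt(10) ≈ -5502.4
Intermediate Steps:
z(O, L) = 2 - 30*O (z(O, L) = 2 - 5*6*O = 2 - 30*O)
m = 1/548 (m = 1/((2 - 30*(-18)) + 6) = 1/((2 + 540) + 6) = 1/(542 + 6) = 1/548 ≈ 0.0018248)
-435*sqrt(186 - 26) + m = -435*sqrt(186 - 26) + 1/548 = -1740*sqrt(10) + 1/548 = 1/548 - 1740*sqrt(10)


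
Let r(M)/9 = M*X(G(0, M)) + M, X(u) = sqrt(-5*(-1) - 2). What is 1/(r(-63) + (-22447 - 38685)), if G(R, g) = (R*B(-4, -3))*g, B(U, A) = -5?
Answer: -61699/3805802134 + 567*sqrt(3)/3805802134 ≈ -1.5954e-5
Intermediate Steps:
G(R, g) = -5*R*g (G(R, g) = (R*(-5))*g = (-5*R)*g = -5*R*g)
X(u) = sqrt(3) (X(u) = sqrt(5 - 2) = sqrt(3))
r(M) = 9*M + 9*M*sqrt(3) (r(M) = 9*(M*sqrt(3) + M) = 9*(M + M*sqrt(3)) = 9*M + 9*M*sqrt(3))
1/(r(-63) + (-22447 - 38685)) = 1/(9*(-63)*(1 + sqrt(3)) + (-22447 - 38685)) = 1/((-567 - 567*sqrt(3)) - 61132) = 1/(-61699 - 567*sqrt(3))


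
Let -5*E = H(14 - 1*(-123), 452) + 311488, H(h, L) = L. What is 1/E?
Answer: -1/62388 ≈ -1.6029e-5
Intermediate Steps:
E = -62388 (E = -(452 + 311488)/5 = -1/5*311940 = -62388)
1/E = 1/(-62388) = -1/62388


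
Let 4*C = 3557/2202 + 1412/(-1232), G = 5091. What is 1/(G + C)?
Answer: 1356432/6905754437 ≈ 0.00019642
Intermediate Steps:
C = 159125/1356432 (C = (3557/2202 + 1412/(-1232))/4 = (3557*(1/2202) + 1412*(-1/1232))/4 = (3557/2202 - 353/308)/4 = (1/4)*(159125/339108) = 159125/1356432 ≈ 0.11731)
1/(G + C) = 1/(5091 + 159125/1356432) = 1/(6905754437/1356432) = 1356432/6905754437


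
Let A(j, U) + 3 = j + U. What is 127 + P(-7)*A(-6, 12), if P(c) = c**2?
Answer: 274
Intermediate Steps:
A(j, U) = -3 + U + j (A(j, U) = -3 + (j + U) = -3 + (U + j) = -3 + U + j)
127 + P(-7)*A(-6, 12) = 127 + (-7)**2*(-3 + 12 - 6) = 127 + 49*3 = 127 + 147 = 274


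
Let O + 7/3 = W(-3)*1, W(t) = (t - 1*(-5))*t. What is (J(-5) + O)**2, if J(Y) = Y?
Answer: 1600/9 ≈ 177.78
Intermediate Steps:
W(t) = t*(5 + t) (W(t) = (t + 5)*t = (5 + t)*t = t*(5 + t))
O = -25/3 (O = -7/3 - 3*(5 - 3)*1 = -7/3 - 3*2*1 = -7/3 - 6*1 = -7/3 - 6 = -25/3 ≈ -8.3333)
(J(-5) + O)**2 = (-5 - 25/3)**2 = (-40/3)**2 = 1600/9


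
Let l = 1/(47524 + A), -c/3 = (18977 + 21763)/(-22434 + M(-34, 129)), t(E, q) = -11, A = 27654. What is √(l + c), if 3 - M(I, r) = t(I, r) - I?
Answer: √3877560683520916642/844023406 ≈ 2.3331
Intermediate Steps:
M(I, r) = 14 + I (M(I, r) = 3 - (-11 - I) = 3 + (11 + I) = 14 + I)
c = 61110/11227 (c = -3*(18977 + 21763)/(-22434 + (14 - 34)) = -122220/(-22434 - 20) = -122220/(-22454) = -122220*(-1)/22454 = -3*(-20370/11227) = 61110/11227 ≈ 5.4431)
l = 1/75178 (l = 1/(47524 + 27654) = 1/75178 ≈ 1.3302e-5)
√(l + c) = √(1/75178 + 61110/11227) = √(4594138807/844023406) = √3877560683520916642/844023406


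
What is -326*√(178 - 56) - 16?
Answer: -16 - 326*√122 ≈ -3616.8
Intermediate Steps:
-326*√(178 - 56) - 16 = -326*√122 - 16 = -16 - 326*√122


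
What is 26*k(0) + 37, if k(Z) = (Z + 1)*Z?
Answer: 37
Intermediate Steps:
k(Z) = Z*(1 + Z) (k(Z) = (1 + Z)*Z = Z*(1 + Z))
26*k(0) + 37 = 26*(0*(1 + 0)) + 37 = 26*(0*1) + 37 = 26*0 + 37 = 0 + 37 = 37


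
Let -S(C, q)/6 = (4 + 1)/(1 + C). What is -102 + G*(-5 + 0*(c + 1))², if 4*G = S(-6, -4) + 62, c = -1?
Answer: 323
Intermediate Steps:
S(C, q) = -30/(1 + C) (S(C, q) = -6*(4 + 1)/(1 + C) = -30/(1 + C))
G = 17 (G = (-30/(1 - 6) + 62)/4 = (-30/(-5) + 62)/4 = (-30*(-⅕) + 62)/4 = (6 + 62)/4 = (¼)*68 = 17)
-102 + G*(-5 + 0*(c + 1))² = -102 + 17*(-5 + 0*(-1 + 1))² = -102 + 17*(-5 + 0*0)² = -102 + 17*(-5 + 0)² = -102 + 17*(-5)² = -102 + 17*25 = -102 + 425 = 323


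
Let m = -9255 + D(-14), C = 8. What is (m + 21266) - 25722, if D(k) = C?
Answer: -13703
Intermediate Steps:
D(k) = 8
m = -9247 (m = -9255 + 8 = -9247)
(m + 21266) - 25722 = (-9247 + 21266) - 25722 = 12019 - 25722 = -13703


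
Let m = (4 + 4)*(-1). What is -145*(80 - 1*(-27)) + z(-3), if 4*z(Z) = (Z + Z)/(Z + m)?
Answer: -341327/22 ≈ -15515.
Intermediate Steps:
m = -8 (m = 8*(-1) = -8)
z(Z) = Z/(2*(-8 + Z)) (z(Z) = ((Z + Z)/(Z - 8))/4 = ((2*Z)/(-8 + Z))/4 = (2*Z/(-8 + Z))/4 = Z/(2*(-8 + Z)))
-145*(80 - 1*(-27)) + z(-3) = -145*(80 - 1*(-27)) + (½)*(-3)/(-8 - 3) = -145*(80 + 27) + (½)*(-3)/(-11) = -145*107 + (½)*(-3)*(-1/11) = -15515 + 3/22 = -341327/22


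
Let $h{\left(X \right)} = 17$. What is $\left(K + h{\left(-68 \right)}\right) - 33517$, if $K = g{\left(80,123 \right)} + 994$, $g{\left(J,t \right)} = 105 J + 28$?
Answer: $-24078$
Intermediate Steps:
$g{\left(J,t \right)} = 28 + 105 J$
$K = 9422$ ($K = \left(28 + 105 \cdot 80\right) + 994 = \left(28 + 8400\right) + 994 = 8428 + 994 = 9422$)
$\left(K + h{\left(-68 \right)}\right) - 33517 = \left(9422 + 17\right) - 33517 = 9439 - 33517 = -24078$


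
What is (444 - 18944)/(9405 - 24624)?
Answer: 18500/15219 ≈ 1.2156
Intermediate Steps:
(444 - 18944)/(9405 - 24624) = -18500/(-15219) = -18500*(-1/15219) = 18500/15219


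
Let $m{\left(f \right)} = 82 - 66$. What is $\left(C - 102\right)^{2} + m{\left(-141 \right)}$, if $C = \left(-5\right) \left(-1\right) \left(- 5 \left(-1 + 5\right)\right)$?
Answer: $40820$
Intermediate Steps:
$m{\left(f \right)} = 16$ ($m{\left(f \right)} = 82 - 66 = 16$)
$C = -100$ ($C = 5 \left(\left(-5\right) 4\right) = 5 \left(-20\right) = -100$)
$\left(C - 102\right)^{2} + m{\left(-141 \right)} = \left(-100 - 102\right)^{2} + 16 = \left(-202\right)^{2} + 16 = 40804 + 16 = 40820$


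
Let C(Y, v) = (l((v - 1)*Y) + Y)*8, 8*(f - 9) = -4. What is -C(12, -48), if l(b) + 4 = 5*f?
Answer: -404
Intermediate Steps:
f = 17/2 (f = 9 + (1/8)*(-4) = 9 - 1/2 = 17/2 ≈ 8.5000)
l(b) = 77/2 (l(b) = -4 + 5*(17/2) = -4 + 85/2 = 77/2)
C(Y, v) = 308 + 8*Y (C(Y, v) = (77/2 + Y)*8 = 308 + 8*Y)
-C(12, -48) = -(308 + 8*12) = -(308 + 96) = -1*404 = -404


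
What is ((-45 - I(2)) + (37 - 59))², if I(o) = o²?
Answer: 5041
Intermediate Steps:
((-45 - I(2)) + (37 - 59))² = ((-45 - 1*2²) + (37 - 59))² = ((-45 - 1*4) - 22)² = ((-45 - 4) - 22)² = (-49 - 22)² = (-71)² = 5041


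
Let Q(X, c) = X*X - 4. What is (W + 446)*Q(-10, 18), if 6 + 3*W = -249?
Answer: 34656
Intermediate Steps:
Q(X, c) = -4 + X² (Q(X, c) = X² - 4 = -4 + X²)
W = -85 (W = -2 + (⅓)*(-249) = -2 - 83 = -85)
(W + 446)*Q(-10, 18) = (-85 + 446)*(-4 + (-10)²) = 361*(-4 + 100) = 361*96 = 34656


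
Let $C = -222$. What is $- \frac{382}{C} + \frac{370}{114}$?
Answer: $\frac{10474}{2109} \approx 4.9663$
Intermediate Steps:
$- \frac{382}{C} + \frac{370}{114} = - \frac{382}{-222} + \frac{370}{114} = \left(-382\right) \left(- \frac{1}{222}\right) + 370 \cdot \frac{1}{114} = \frac{191}{111} + \frac{185}{57} = \frac{10474}{2109}$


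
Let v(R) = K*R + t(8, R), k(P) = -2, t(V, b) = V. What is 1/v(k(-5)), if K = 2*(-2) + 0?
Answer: 1/16 ≈ 0.062500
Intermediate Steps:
K = -4 (K = -4 + 0 = -4)
v(R) = 8 - 4*R (v(R) = -4*R + 8 = 8 - 4*R)
1/v(k(-5)) = 1/(8 - 4*(-2)) = 1/(8 + 8) = 1/16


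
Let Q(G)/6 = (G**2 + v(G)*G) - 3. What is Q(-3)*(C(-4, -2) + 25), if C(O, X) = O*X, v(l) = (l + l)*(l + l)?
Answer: -20196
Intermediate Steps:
v(l) = 4*l**2 (v(l) = (2*l)*(2*l) = 4*l**2)
Q(G) = -18 + 6*G**2 + 24*G**3 (Q(G) = 6*((G**2 + (4*G**2)*G) - 3) = 6*((G**2 + 4*G**3) - 3) = 6*(-3 + G**2 + 4*G**3) = -18 + 6*G**2 + 24*G**3)
Q(-3)*(C(-4, -2) + 25) = (-18 + 6*(-3)**2 + 24*(-3)**3)*(-4*(-2) + 25) = (-18 + 6*9 + 24*(-27))*(8 + 25) = (-18 + 54 - 648)*33 = -612*33 = -20196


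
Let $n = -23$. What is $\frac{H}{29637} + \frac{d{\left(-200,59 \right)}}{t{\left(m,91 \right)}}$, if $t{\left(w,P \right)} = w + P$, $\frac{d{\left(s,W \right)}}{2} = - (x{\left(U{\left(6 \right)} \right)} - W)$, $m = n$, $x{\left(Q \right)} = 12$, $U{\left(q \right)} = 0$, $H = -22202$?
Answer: $\frac{638071}{1007658} \approx 0.63322$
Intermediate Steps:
$m = -23$
$d{\left(s,W \right)} = -24 + 2 W$ ($d{\left(s,W \right)} = 2 \left(- (12 - W)\right) = 2 \left(-12 + W\right) = -24 + 2 W$)
$t{\left(w,P \right)} = P + w$
$\frac{H}{29637} + \frac{d{\left(-200,59 \right)}}{t{\left(m,91 \right)}} = - \frac{22202}{29637} + \frac{-24 + 2 \cdot 59}{91 - 23} = \left(-22202\right) \frac{1}{29637} + \frac{-24 + 118}{68} = - \frac{22202}{29637} + 94 \cdot \frac{1}{68} = - \frac{22202}{29637} + \frac{47}{34} = \frac{638071}{1007658}$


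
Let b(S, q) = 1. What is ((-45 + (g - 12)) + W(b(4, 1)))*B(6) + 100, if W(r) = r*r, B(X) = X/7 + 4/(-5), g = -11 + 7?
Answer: 676/7 ≈ 96.571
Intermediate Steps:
g = -4
B(X) = -4/5 + X/7 (B(X) = X*(1/7) + 4*(-1/5) = X/7 - 4/5 = -4/5 + X/7)
W(r) = r**2
((-45 + (g - 12)) + W(b(4, 1)))*B(6) + 100 = ((-45 + (-4 - 12)) + 1**2)*(-4/5 + (1/7)*6) + 100 = ((-45 - 16) + 1)*(-4/5 + 6/7) + 100 = (-61 + 1)*(2/35) + 100 = -60*2/35 + 100 = -24/7 + 100 = 676/7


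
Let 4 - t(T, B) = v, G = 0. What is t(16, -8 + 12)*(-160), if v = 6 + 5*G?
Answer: 320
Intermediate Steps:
v = 6 (v = 6 + 5*0 = 6 + 0 = 6)
t(T, B) = -2 (t(T, B) = 4 - 1*6 = 4 - 6 = -2)
t(16, -8 + 12)*(-160) = -2*(-160) = 320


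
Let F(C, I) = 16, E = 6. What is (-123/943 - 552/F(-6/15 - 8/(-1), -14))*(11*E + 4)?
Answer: -55755/23 ≈ -2424.1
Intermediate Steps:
(-123/943 - 552/F(-6/15 - 8/(-1), -14))*(11*E + 4) = (-123/943 - 552/16)*(11*6 + 4) = (-123*1/943 - 552*1/16)*(66 + 4) = (-3/23 - 69/2)*70 = -1593/46*70 = -55755/23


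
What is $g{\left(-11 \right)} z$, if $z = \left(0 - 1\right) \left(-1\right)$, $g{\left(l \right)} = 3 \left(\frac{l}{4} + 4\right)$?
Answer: $\frac{15}{4} \approx 3.75$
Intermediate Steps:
$g{\left(l \right)} = 12 + \frac{3 l}{4}$ ($g{\left(l \right)} = 3 \left(l \frac{1}{4} + 4\right) = 3 \left(\frac{l}{4} + 4\right) = 3 \left(4 + \frac{l}{4}\right) = 12 + \frac{3 l}{4}$)
$z = 1$ ($z = \left(-1\right) \left(-1\right) = 1$)
$g{\left(-11 \right)} z = \left(12 + \frac{3}{4} \left(-11\right)\right) 1 = \left(12 - \frac{33}{4}\right) 1 = \frac{15}{4} \cdot 1 = \frac{15}{4}$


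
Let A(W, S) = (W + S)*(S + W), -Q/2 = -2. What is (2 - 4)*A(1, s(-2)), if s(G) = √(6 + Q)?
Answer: -22 - 4*√10 ≈ -34.649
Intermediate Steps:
Q = 4 (Q = -2*(-2) = 4)
s(G) = √10 (s(G) = √(6 + 4) = √10)
A(W, S) = (S + W)² (A(W, S) = (S + W)*(S + W) = (S + W)²)
(2 - 4)*A(1, s(-2)) = (2 - 4)*(√10 + 1)² = -2*(1 + √10)²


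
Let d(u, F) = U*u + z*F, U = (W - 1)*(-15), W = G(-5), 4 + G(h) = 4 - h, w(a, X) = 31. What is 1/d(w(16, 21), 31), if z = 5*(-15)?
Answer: -1/4185 ≈ -0.00023895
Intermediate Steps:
z = -75
G(h) = -h (G(h) = -4 + (4 - h) = -h)
W = 5 (W = -1*(-5) = 5)
U = -60 (U = (5 - 1)*(-15) = 4*(-15) = -60)
d(u, F) = -75*F - 60*u (d(u, F) = -60*u - 75*F = -75*F - 60*u)
1/d(w(16, 21), 31) = 1/(-75*31 - 60*31) = 1/(-2325 - 1860) = 1/(-4185) = -1/4185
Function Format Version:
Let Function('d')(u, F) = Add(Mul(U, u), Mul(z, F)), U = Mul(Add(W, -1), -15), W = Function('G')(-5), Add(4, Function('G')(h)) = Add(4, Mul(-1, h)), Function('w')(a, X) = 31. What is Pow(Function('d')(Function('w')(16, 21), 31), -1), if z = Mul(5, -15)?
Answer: Rational(-1, 4185) ≈ -0.00023895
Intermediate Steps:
z = -75
Function('G')(h) = Mul(-1, h) (Function('G')(h) = Add(-4, Add(4, Mul(-1, h))) = Mul(-1, h))
W = 5 (W = Mul(-1, -5) = 5)
U = -60 (U = Mul(Add(5, -1), -15) = Mul(4, -15) = -60)
Function('d')(u, F) = Add(Mul(-75, F), Mul(-60, u)) (Function('d')(u, F) = Add(Mul(-60, u), Mul(-75, F)) = Add(Mul(-75, F), Mul(-60, u)))
Pow(Function('d')(Function('w')(16, 21), 31), -1) = Pow(Add(Mul(-75, 31), Mul(-60, 31)), -1) = Pow(Add(-2325, -1860), -1) = Pow(-4185, -1) = Rational(-1, 4185)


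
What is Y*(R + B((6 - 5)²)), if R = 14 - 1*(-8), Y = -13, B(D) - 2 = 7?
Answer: -403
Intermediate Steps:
B(D) = 9 (B(D) = 2 + 7 = 9)
R = 22 (R = 14 + 8 = 22)
Y*(R + B((6 - 5)²)) = -13*(22 + 9) = -13*31 = -403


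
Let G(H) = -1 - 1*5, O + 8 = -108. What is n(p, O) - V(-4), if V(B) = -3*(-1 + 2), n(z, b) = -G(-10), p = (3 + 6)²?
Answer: 9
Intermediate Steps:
O = -116 (O = -8 - 108 = -116)
G(H) = -6 (G(H) = -1 - 5 = -6)
p = 81 (p = 9² = 81)
n(z, b) = 6 (n(z, b) = -1*(-6) = 6)
V(B) = -3 (V(B) = -3*1 = -3)
n(p, O) - V(-4) = 6 - 1*(-3) = 6 + 3 = 9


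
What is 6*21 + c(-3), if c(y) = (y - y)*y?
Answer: 126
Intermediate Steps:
c(y) = 0 (c(y) = 0*y = 0)
6*21 + c(-3) = 6*21 + 0 = 126 + 0 = 126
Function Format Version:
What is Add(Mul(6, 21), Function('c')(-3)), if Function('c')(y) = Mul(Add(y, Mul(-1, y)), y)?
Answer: 126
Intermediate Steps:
Function('c')(y) = 0 (Function('c')(y) = Mul(0, y) = 0)
Add(Mul(6, 21), Function('c')(-3)) = Add(Mul(6, 21), 0) = Add(126, 0) = 126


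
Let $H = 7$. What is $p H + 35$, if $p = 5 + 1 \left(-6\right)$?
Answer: $28$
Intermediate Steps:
$p = -1$ ($p = 5 - 6 = -1$)
$p H + 35 = \left(-1\right) 7 + 35 = -7 + 35 = 28$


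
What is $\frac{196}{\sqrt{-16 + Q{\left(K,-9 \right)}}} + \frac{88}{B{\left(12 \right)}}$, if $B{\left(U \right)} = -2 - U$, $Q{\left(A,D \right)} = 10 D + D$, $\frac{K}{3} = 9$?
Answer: $- \frac{44}{7} - \frac{196 i \sqrt{115}}{115} \approx -6.2857 - 18.277 i$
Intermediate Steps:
$K = 27$ ($K = 3 \cdot 9 = 27$)
$Q{\left(A,D \right)} = 11 D$
$\frac{196}{\sqrt{-16 + Q{\left(K,-9 \right)}}} + \frac{88}{B{\left(12 \right)}} = \frac{196}{\sqrt{-16 + 11 \left(-9\right)}} + \frac{88}{-2 - 12} = \frac{196}{\sqrt{-16 - 99}} + \frac{88}{-2 - 12} = \frac{196}{\sqrt{-115}} + \frac{88}{-14} = \frac{196}{i \sqrt{115}} + 88 \left(- \frac{1}{14}\right) = 196 \left(- \frac{i \sqrt{115}}{115}\right) - \frac{44}{7} = - \frac{196 i \sqrt{115}}{115} - \frac{44}{7} = - \frac{44}{7} - \frac{196 i \sqrt{115}}{115}$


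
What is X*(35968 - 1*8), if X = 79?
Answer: 2840840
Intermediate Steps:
X*(35968 - 1*8) = 79*(35968 - 1*8) = 79*(35968 - 8) = 79*35960 = 2840840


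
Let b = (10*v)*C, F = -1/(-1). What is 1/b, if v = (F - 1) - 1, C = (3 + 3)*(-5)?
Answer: 1/300 ≈ 0.0033333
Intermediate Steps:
C = -30 (C = 6*(-5) = -30)
F = 1 (F = -1*(-1) = 1)
v = -1 (v = (1 - 1) - 1 = 0 - 1 = -1)
b = 300 (b = (10*(-1))*(-30) = -10*(-30) = 300)
1/b = 1/300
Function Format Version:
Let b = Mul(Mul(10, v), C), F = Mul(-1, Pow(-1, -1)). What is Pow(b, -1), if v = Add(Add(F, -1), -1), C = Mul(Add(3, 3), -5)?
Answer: Rational(1, 300) ≈ 0.0033333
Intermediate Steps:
C = -30 (C = Mul(6, -5) = -30)
F = 1 (F = Mul(-1, -1) = 1)
v = -1 (v = Add(Add(1, -1), -1) = Add(0, -1) = -1)
b = 300 (b = Mul(Mul(10, -1), -30) = Mul(-10, -30) = 300)
Pow(b, -1) = Pow(300, -1) = Rational(1, 300)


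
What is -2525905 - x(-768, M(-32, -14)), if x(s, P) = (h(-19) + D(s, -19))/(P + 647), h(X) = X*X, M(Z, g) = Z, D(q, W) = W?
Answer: -517810639/205 ≈ -2.5259e+6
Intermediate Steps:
h(X) = X²
x(s, P) = 342/(647 + P) (x(s, P) = ((-19)² - 19)/(P + 647) = (361 - 19)/(647 + P) = 342/(647 + P))
-2525905 - x(-768, M(-32, -14)) = -2525905 - 342/(647 - 32) = -2525905 - 342/615 = -2525905 - 1*114/205 = -2525905 - 114/205 = -517810639/205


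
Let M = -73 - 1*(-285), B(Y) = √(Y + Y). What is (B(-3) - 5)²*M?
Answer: 4028 - 2120*I*√6 ≈ 4028.0 - 5192.9*I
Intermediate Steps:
B(Y) = √2*√Y (B(Y) = √(2*Y) = √2*√Y)
M = 212 (M = -73 + 285 = 212)
(B(-3) - 5)²*M = (√2*√(-3) - 5)²*212 = (√2*(I*√3) - 5)²*212 = (I*√6 - 5)²*212 = (-5 + I*√6)²*212 = 212*(-5 + I*√6)²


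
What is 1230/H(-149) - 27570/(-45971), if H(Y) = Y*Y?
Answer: 668625900/1020602171 ≈ 0.65513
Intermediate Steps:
H(Y) = Y**2
1230/H(-149) - 27570/(-45971) = 1230/((-149)**2) - 27570/(-45971) = 1230/22201 - 27570*(-1/45971) = 1230*(1/22201) + 27570/45971 = 1230/22201 + 27570/45971 = 668625900/1020602171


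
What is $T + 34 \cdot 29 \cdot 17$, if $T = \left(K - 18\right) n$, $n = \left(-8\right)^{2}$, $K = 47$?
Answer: $18618$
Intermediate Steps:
$n = 64$
$T = 1856$ ($T = \left(47 - 18\right) 64 = 29 \cdot 64 = 1856$)
$T + 34 \cdot 29 \cdot 17 = 1856 + 34 \cdot 29 \cdot 17 = 1856 + 986 \cdot 17 = 1856 + 16762 = 18618$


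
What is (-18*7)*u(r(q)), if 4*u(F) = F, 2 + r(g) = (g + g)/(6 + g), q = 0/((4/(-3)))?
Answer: 63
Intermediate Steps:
q = 0 (q = 0/((4*(-⅓))) = 0/(-4/3) = 0*(-¾) = 0)
r(g) = -2 + 2*g/(6 + g) (r(g) = -2 + (g + g)/(6 + g) = -2 + (2*g)/(6 + g) = -2 + 2*g/(6 + g))
u(F) = F/4
(-18*7)*u(r(q)) = (-18*7)*((-12/(6 + 0))/4) = -63*(-12/6)/2 = -63*(-12*⅙)/2 = -63*(-2)/2 = -126*(-½) = 63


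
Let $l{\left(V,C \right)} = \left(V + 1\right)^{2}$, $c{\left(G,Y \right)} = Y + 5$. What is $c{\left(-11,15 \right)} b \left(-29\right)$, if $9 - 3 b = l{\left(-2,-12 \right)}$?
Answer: $- \frac{4640}{3} \approx -1546.7$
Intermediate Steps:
$c{\left(G,Y \right)} = 5 + Y$
$l{\left(V,C \right)} = \left(1 + V\right)^{2}$
$b = \frac{8}{3}$ ($b = 3 - \frac{\left(1 - 2\right)^{2}}{3} = 3 - \frac{\left(-1\right)^{2}}{3} = 3 - \frac{1}{3} = \frac{8}{3} \approx 2.6667$)
$c{\left(-11,15 \right)} b \left(-29\right) = \left(5 + 15\right) \frac{8}{3} \left(-29\right) = 20 \cdot \frac{8}{3} \left(-29\right) = \frac{160}{3} \left(-29\right) = - \frac{4640}{3}$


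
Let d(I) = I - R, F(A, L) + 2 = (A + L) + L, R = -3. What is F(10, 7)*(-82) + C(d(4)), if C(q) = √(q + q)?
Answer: -1804 + √14 ≈ -1800.3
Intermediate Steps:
F(A, L) = -2 + A + 2*L (F(A, L) = -2 + ((A + L) + L) = -2 + (A + 2*L) = -2 + A + 2*L)
d(I) = 3 + I (d(I) = I - 1*(-3) = I + 3 = 3 + I)
C(q) = √2*√q (C(q) = √(2*q) = √2*√q)
F(10, 7)*(-82) + C(d(4)) = (-2 + 10 + 2*7)*(-82) + √2*√(3 + 4) = (-2 + 10 + 14)*(-82) + √2*√7 = 22*(-82) + √14 = -1804 + √14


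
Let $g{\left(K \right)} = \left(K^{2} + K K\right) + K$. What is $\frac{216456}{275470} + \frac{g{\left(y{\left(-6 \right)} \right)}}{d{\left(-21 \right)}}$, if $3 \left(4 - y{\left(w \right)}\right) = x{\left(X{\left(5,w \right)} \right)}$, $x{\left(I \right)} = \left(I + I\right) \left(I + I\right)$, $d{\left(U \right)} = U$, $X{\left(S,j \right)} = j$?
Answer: $- \frac{174992264}{964145} \approx -181.5$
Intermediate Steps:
$x{\left(I \right)} = 4 I^{2}$ ($x{\left(I \right)} = 2 I 2 I = 4 I^{2}$)
$y{\left(w \right)} = 4 - \frac{4 w^{2}}{3}$
$g{\left(K \right)} = K + 2 K^{2}$ ($g{\left(K \right)} = \left(K^{2} + K^{2}\right) + K = 2 K^{2} + K = K + 2 K^{2}$)
$\frac{216456}{275470} + \frac{g{\left(y{\left(-6 \right)} \right)}}{d{\left(-21 \right)}} = \frac{216456}{275470} + \frac{\left(4 - \frac{4 \left(-6\right)^{2}}{3}\right) \left(1 + 2 \left(4 - \frac{4 \left(-6\right)^{2}}{3}\right)\right)}{-21} = 216456 \cdot \frac{1}{275470} + \left(4 - 48\right) \left(1 + 2 \left(4 - 48\right)\right) \left(- \frac{1}{21}\right) = \frac{108228}{137735} + \left(4 - 48\right) \left(1 + 2 \left(4 - 48\right)\right) \left(- \frac{1}{21}\right) = \frac{108228}{137735} + - 44 \left(1 + 2 \left(-44\right)\right) \left(- \frac{1}{21}\right) = \frac{108228}{137735} + - 44 \left(1 - 88\right) \left(- \frac{1}{21}\right) = \frac{108228}{137735} + \left(-44\right) \left(-87\right) \left(- \frac{1}{21}\right) = \frac{108228}{137735} + 3828 \left(- \frac{1}{21}\right) = \frac{108228}{137735} - \frac{1276}{7} = - \frac{174992264}{964145}$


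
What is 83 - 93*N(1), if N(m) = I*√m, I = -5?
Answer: 548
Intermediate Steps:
N(m) = -5*√m
83 - 93*N(1) = 83 - (-465)*√1 = 83 - (-465) = 83 - 93*(-5) = 83 + 465 = 548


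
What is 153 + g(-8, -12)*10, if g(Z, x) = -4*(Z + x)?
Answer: 953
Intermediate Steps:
g(Z, x) = -4*Z - 4*x
153 + g(-8, -12)*10 = 153 + (-4*(-8) - 4*(-12))*10 = 153 + (32 + 48)*10 = 153 + 80*10 = 153 + 800 = 953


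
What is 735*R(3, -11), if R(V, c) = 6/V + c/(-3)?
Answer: 4165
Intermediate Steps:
R(V, c) = 6/V - c/3 (R(V, c) = 6/V + c*(-⅓) = 6/V - c/3)
735*R(3, -11) = 735*(6/3 - ⅓*(-11)) = 735*(6*(⅓) + 11/3) = 735*(2 + 11/3) = 735*(17/3) = 4165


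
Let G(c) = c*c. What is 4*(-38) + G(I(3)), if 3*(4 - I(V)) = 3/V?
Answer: -1247/9 ≈ -138.56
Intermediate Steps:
I(V) = 4 - 1/V
G(c) = c²
4*(-38) + G(I(3)) = 4*(-38) + (4 - 1/3)² = -152 + (4 - 1*⅓)² = -152 + (4 - ⅓)² = -152 + (11/3)² = -152 + 121/9 = -1247/9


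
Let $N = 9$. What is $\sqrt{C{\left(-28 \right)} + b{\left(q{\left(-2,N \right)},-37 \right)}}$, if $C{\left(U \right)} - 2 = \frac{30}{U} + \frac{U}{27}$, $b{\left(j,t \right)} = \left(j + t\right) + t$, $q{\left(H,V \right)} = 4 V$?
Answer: $\frac{i \sqrt{605010}}{126} \approx 6.1732 i$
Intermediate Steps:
$b{\left(j,t \right)} = j + 2 t$
$C{\left(U \right)} = 2 + \frac{30}{U} + \frac{U}{27}$ ($C{\left(U \right)} = 2 + \left(\frac{30}{U} + \frac{U}{27}\right) = 2 + \frac{30}{U} + \frac{U}{27}$)
$\sqrt{C{\left(-28 \right)} + b{\left(q{\left(-2,N \right)},-37 \right)}} = \sqrt{\left(2 + \frac{30}{-28} + \frac{1}{27} \left(-28\right)\right) + \left(4 \cdot 9 + 2 \left(-37\right)\right)} = \sqrt{\left(2 + 30 \left(- \frac{1}{28}\right) - \frac{28}{27}\right) + \left(36 - 74\right)} = \sqrt{\left(2 - \frac{15}{14} - \frac{28}{27}\right) - 38} = \sqrt{- \frac{41}{378} - 38} = \sqrt{- \frac{14405}{378}} = \frac{i \sqrt{605010}}{126}$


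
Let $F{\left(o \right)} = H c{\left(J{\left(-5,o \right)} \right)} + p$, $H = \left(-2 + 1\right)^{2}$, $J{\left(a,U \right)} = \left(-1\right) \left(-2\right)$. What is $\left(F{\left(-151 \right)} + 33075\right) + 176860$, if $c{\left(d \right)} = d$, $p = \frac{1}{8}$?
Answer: $\frac{1679497}{8} \approx 2.0994 \cdot 10^{5}$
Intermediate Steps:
$J{\left(a,U \right)} = 2$
$p = \frac{1}{8} \approx 0.125$
$H = 1$ ($H = \left(-1\right)^{2} = 1$)
$F{\left(o \right)} = \frac{17}{8}$ ($F{\left(o \right)} = 1 \cdot 2 + \frac{1}{8} = 2 + \frac{1}{8} = \frac{17}{8}$)
$\left(F{\left(-151 \right)} + 33075\right) + 176860 = \left(\frac{17}{8} + 33075\right) + 176860 = \frac{264617}{8} + 176860 = \frac{1679497}{8}$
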